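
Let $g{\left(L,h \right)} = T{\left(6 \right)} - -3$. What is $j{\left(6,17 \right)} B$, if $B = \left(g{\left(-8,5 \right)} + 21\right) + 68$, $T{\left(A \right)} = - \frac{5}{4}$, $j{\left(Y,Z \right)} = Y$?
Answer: $\frac{1089}{2} \approx 544.5$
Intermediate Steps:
$T{\left(A \right)} = - \frac{5}{4}$ ($T{\left(A \right)} = \left(-5\right) \frac{1}{4} = - \frac{5}{4}$)
$g{\left(L,h \right)} = \frac{7}{4}$ ($g{\left(L,h \right)} = - \frac{5}{4} - -3 = - \frac{5}{4} + 3 = \frac{7}{4}$)
$B = \frac{363}{4}$ ($B = \left(\frac{7}{4} + 21\right) + 68 = \frac{91}{4} + 68 = \frac{363}{4} \approx 90.75$)
$j{\left(6,17 \right)} B = 6 \cdot \frac{363}{4} = \frac{1089}{2}$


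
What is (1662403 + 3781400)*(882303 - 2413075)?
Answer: -8333221205916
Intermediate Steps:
(1662403 + 3781400)*(882303 - 2413075) = 5443803*(-1530772) = -8333221205916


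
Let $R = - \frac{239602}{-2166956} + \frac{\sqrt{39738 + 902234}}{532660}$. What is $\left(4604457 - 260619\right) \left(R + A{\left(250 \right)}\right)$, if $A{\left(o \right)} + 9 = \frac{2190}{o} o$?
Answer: $\frac{466604281350651}{49249} + \frac{2171919 \sqrt{235493}}{133165} \approx 9.4744 \cdot 10^{9}$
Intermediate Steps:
$A{\left(o \right)} = 2181$ ($A{\left(o \right)} = -9 + \frac{2190}{o} o = -9 + 2190 = 2181$)
$R = \frac{10891}{98498} + \frac{\sqrt{235493}}{266330}$ ($R = \left(-239602\right) \left(- \frac{1}{2166956}\right) + \sqrt{941972} \cdot \frac{1}{532660} = \frac{10891}{98498} + 2 \sqrt{235493} \cdot \frac{1}{532660} = \frac{10891}{98498} + \frac{\sqrt{235493}}{266330} \approx 0.11239$)
$\left(4604457 - 260619\right) \left(R + A{\left(250 \right)}\right) = \left(4604457 - 260619\right) \left(\left(\frac{10891}{98498} + \frac{\sqrt{235493}}{266330}\right) + 2181\right) = 4343838 \left(\frac{214835029}{98498} + \frac{\sqrt{235493}}{266330}\right) = \frac{466604281350651}{49249} + \frac{2171919 \sqrt{235493}}{133165}$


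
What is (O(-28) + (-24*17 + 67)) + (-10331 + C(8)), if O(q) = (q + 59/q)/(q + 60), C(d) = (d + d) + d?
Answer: -9541451/896 ≈ -10649.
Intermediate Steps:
C(d) = 3*d (C(d) = 2*d + d = 3*d)
O(q) = (q + 59/q)/(60 + q)
(O(-28) + (-24*17 + 67)) + (-10331 + C(8)) = ((59 + (-28)²)/((-28)*(60 - 28)) + (-24*17 + 67)) + (-10331 + 3*8) = (-1/28*(59 + 784)/32 + (-408 + 67)) + (-10331 + 24) = (-1/28*1/32*843 - 341) - 10307 = (-843/896 - 341) - 10307 = -306379/896 - 10307 = -9541451/896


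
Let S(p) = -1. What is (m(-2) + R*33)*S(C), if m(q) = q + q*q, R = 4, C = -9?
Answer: -134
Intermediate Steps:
m(q) = q + q**2
(m(-2) + R*33)*S(C) = (-2*(1 - 2) + 4*33)*(-1) = (-2*(-1) + 132)*(-1) = (2 + 132)*(-1) = 134*(-1) = -134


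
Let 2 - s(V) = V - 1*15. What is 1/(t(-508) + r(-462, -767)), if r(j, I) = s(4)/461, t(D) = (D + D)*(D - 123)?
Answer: 461/295545269 ≈ 1.5598e-6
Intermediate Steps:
s(V) = 17 - V (s(V) = 2 - (V - 1*15) = 2 - (V - 15) = 2 - (-15 + V) = 2 + (15 - V) = 17 - V)
t(D) = 2*D*(-123 + D) (t(D) = (2*D)*(-123 + D) = 2*D*(-123 + D))
r(j, I) = 13/461 (r(j, I) = (17 - 1*4)/461 = (17 - 4)*(1/461) = 13*(1/461) = 13/461)
1/(t(-508) + r(-462, -767)) = 1/(2*(-508)*(-123 - 508) + 13/461) = 1/(2*(-508)*(-631) + 13/461) = 1/(641096 + 13/461) = 1/(295545269/461) = 461/295545269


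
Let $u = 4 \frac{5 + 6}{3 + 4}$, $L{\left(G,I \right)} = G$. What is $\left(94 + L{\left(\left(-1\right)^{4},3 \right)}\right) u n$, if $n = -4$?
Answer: $- \frac{16720}{7} \approx -2388.6$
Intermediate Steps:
$u = \frac{44}{7}$ ($u = 4 \cdot \frac{11}{7} = \frac{44}{7} \approx 6.2857$)
$\left(94 + L{\left(\left(-1\right)^{4},3 \right)}\right) u n = \left(94 + \left(-1\right)^{4}\right) \frac{44}{7} \left(-4\right) = \left(94 + 1\right) \left(- \frac{176}{7}\right) = 95 \left(- \frac{176}{7}\right) = - \frac{16720}{7}$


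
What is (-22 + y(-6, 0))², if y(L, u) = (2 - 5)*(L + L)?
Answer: 196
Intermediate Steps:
y(L, u) = -6*L
(-22 + y(-6, 0))² = (-22 - 6*(-6))² = (-22 + 36)² = 14² = 196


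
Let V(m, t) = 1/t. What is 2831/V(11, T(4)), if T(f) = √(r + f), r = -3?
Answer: 2831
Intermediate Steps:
T(f) = √(-3 + f)
2831/V(11, T(4)) = 2831/(1/(√(-3 + 4))) = 2831/(1/(√1)) = 2831/(1/1) = 2831/1 = 2831*1 = 2831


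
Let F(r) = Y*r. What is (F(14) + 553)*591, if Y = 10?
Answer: 409563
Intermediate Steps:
F(r) = 10*r
(F(14) + 553)*591 = (10*14 + 553)*591 = (140 + 553)*591 = 693*591 = 409563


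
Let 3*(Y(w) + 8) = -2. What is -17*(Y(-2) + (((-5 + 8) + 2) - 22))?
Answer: 1309/3 ≈ 436.33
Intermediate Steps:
Y(w) = -26/3 (Y(w) = -8 + (1/3)*(-2) = -8 - 2/3 = -26/3)
-17*(Y(-2) + (((-5 + 8) + 2) - 22)) = -17*(-26/3 + (((-5 + 8) + 2) - 22)) = -17*(-26/3 + ((3 + 2) - 22)) = -17*(-26/3 + (5 - 22)) = -17*(-26/3 - 17) = -17*(-77/3) = 1309/3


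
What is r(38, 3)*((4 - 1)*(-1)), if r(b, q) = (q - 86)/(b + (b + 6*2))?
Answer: 249/88 ≈ 2.8295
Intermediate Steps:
r(b, q) = (-86 + q)/(12 + 2*b) (r(b, q) = (-86 + q)/(b + (b + 12)) = (-86 + q)/(b + (12 + b)) = (-86 + q)/(12 + 2*b))
r(38, 3)*((4 - 1)*(-1)) = ((-86 + 3)/(2*(6 + 38)))*((4 - 1)*(-1)) = ((½)*(-83)/44)*(3*(-1)) = ((½)*(1/44)*(-83))*(-3) = -83/88*(-3) = 249/88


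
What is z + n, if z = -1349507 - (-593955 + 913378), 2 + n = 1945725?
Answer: 276793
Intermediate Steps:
n = 1945723 (n = -2 + 1945725 = 1945723)
z = -1668930 (z = -1349507 - 1*319423 = -1349507 - 319423 = -1668930)
z + n = -1668930 + 1945723 = 276793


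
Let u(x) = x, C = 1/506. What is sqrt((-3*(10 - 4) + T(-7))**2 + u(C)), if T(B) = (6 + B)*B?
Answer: 3*sqrt(3442318)/506 ≈ 11.000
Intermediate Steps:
T(B) = B*(6 + B)
C = 1/506 ≈ 0.0019763
sqrt((-3*(10 - 4) + T(-7))**2 + u(C)) = sqrt((-3*(10 - 4) - 7*(6 - 7))**2 + 1/506) = sqrt((-3*6 - 7*(-1))**2 + 1/506) = sqrt((-18 + 7)**2 + 1/506) = sqrt((-11)**2 + 1/506) = sqrt(121 + 1/506) = sqrt(61227/506) = 3*sqrt(3442318)/506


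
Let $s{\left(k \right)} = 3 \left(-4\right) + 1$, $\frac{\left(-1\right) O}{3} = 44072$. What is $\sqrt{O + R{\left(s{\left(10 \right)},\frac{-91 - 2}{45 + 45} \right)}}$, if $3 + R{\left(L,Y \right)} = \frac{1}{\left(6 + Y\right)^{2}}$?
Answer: $\frac{3 i \sqrt{326154791}}{149} \approx 363.62 i$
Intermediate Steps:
$O = -132216$ ($O = \left(-3\right) 44072 = -132216$)
$s{\left(k \right)} = -11$ ($s{\left(k \right)} = -12 + 1 = -11$)
$R{\left(L,Y \right)} = -3 + \frac{1}{\left(6 + Y\right)^{2}}$
$\sqrt{O + R{\left(s{\left(10 \right)},\frac{-91 - 2}{45 + 45} \right)}} = \sqrt{-132216 - \left(3 - \frac{1}{\left(6 + \frac{-91 - 2}{45 + 45}\right)^{2}}\right)} = \sqrt{-132216 - \left(3 - \frac{1}{\left(6 + \frac{-91 + \left(-4 + 2\right)}{90}\right)^{2}}\right)} = \sqrt{-132216 - \left(3 - \frac{1}{\left(6 + \left(-91 - 2\right) \frac{1}{90}\right)^{2}}\right)} = \sqrt{-132216 - \left(3 - \frac{1}{\left(6 - \frac{31}{30}\right)^{2}}\right)} = \sqrt{-132216 - \left(3 - \frac{1}{\frac{22201}{900}}\right)} = \sqrt{-132216 + \left(-3 + \frac{900}{22201}\right)} = \sqrt{-132216 - \frac{65703}{22201}} = \sqrt{- \frac{2935393119}{22201}} = \frac{3 i \sqrt{326154791}}{149}$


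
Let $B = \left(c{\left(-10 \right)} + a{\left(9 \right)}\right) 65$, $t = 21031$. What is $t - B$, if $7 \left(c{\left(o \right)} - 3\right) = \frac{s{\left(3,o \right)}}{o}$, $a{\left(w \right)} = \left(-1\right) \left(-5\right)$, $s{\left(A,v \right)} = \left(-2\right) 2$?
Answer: $\frac{143551}{7} \approx 20507.0$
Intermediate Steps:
$s{\left(A,v \right)} = -4$
$a{\left(w \right)} = 5$
$c{\left(o \right)} = 3 - \frac{4}{7 o}$ ($c{\left(o \right)} = 3 + \frac{\left(-4\right) \frac{1}{o}}{7} = 3 - \frac{4}{7 o}$)
$B = \frac{3666}{7}$ ($B = \left(\left(3 - \frac{4}{7 \left(-10\right)}\right) + 5\right) 65 = \left(\left(3 - - \frac{2}{35}\right) + 5\right) 65 = \left(\left(3 + \frac{2}{35}\right) + 5\right) 65 = \left(\frac{107}{35} + 5\right) 65 = \frac{282}{35} \cdot 65 = \frac{3666}{7} \approx 523.71$)
$t - B = 21031 - \frac{3666}{7} = \frac{143551}{7}$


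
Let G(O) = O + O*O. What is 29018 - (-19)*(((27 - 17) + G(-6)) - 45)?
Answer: 28923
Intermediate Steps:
G(O) = O + O²
29018 - (-19)*(((27 - 17) + G(-6)) - 45) = 29018 - (-19)*(((27 - 17) - 6*(1 - 6)) - 45) = 29018 - (-19)*((10 - 6*(-5)) - 45) = 29018 - (-19)*((10 + 30) - 45) = 29018 - (-19)*(40 - 45) = 29018 - (-19)*(-5) = 29018 - 1*95 = 29018 - 95 = 28923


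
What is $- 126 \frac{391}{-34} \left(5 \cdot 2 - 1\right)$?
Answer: $13041$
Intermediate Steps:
$- 126 \frac{391}{-34} \left(5 \cdot 2 - 1\right) = - 126 \cdot 391 \left(- \frac{1}{34}\right) \left(10 - 1\right) = - 126 \left(\left(- \frac{23}{2}\right) 9\right) = \left(-126\right) \left(- \frac{207}{2}\right) = 13041$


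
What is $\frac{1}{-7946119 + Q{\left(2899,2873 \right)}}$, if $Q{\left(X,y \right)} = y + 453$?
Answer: $- \frac{1}{7942793} \approx -1.259 \cdot 10^{-7}$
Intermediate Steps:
$Q{\left(X,y \right)} = 453 + y$
$\frac{1}{-7946119 + Q{\left(2899,2873 \right)}} = \frac{1}{-7946119 + \left(453 + 2873\right)} = \frac{1}{-7946119 + 3326} = \frac{1}{-7942793} = - \frac{1}{7942793}$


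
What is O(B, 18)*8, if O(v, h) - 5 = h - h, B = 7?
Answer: 40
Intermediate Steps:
O(v, h) = 5 (O(v, h) = 5 + (h - h) = 5 + 0 = 5)
O(B, 18)*8 = 5*8 = 40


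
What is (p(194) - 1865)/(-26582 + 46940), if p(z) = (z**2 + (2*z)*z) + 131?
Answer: 18529/3393 ≈ 5.4610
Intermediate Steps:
p(z) = 131 + 3*z**2 (p(z) = (z**2 + 2*z**2) + 131 = 3*z**2 + 131 = 131 + 3*z**2)
(p(194) - 1865)/(-26582 + 46940) = ((131 + 3*194**2) - 1865)/(-26582 + 46940) = ((131 + 3*37636) - 1865)/20358 = ((131 + 112908) - 1865)*(1/20358) = (113039 - 1865)*(1/20358) = 111174*(1/20358) = 18529/3393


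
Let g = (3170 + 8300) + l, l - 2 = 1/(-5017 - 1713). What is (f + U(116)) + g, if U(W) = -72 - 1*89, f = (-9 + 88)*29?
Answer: 91541459/6730 ≈ 13602.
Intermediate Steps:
l = 13459/6730 (l = 2 + 1/(-5017 - 1713) = 2 + 1/(-6730) = 2 - 1/6730 = 13459/6730 ≈ 1.9999)
f = 2291 (f = 79*29 = 2291)
U(W) = -161 (U(W) = -72 - 89 = -161)
g = 77206559/6730 (g = (3170 + 8300) + 13459/6730 = 11470 + 13459/6730 = 77206559/6730 ≈ 11472.)
(f + U(116)) + g = (2291 - 161) + 77206559/6730 = 2130 + 77206559/6730 = 91541459/6730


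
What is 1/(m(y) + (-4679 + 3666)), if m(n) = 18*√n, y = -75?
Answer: -1013/1050469 - 90*I*√3/1050469 ≈ -0.00096433 - 0.0001484*I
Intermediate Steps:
1/(m(y) + (-4679 + 3666)) = 1/(18*√(-75) + (-4679 + 3666)) = 1/(18*(5*I*√3) - 1013) = 1/(90*I*√3 - 1013) = 1/(-1013 + 90*I*√3)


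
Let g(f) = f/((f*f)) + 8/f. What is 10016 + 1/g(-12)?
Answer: 30044/3 ≈ 10015.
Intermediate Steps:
g(f) = 9/f (g(f) = f/(f²) + 8/f = f/f² + 8/f = 1/f + 8/f = 9/f)
10016 + 1/g(-12) = 10016 + 1/(9/(-12)) = 10016 + 1/(9*(-1/12)) = 10016 + 1/(-¾) = 10016 - 4/3 = 30044/3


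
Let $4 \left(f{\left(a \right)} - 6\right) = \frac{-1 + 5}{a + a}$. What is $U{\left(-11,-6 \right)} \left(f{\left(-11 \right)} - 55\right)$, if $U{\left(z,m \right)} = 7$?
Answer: $- \frac{7553}{22} \approx -343.32$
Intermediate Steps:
$f{\left(a \right)} = 6 + \frac{1}{2 a}$ ($f{\left(a \right)} = 6 + \frac{\left(-1 + 5\right) \frac{1}{a + a}}{4} = 6 + \frac{4 \frac{1}{2 a}}{4} = 6 + \frac{2 \frac{1}{a}}{4} = 6 + \frac{1}{2 a}$)
$U{\left(-11,-6 \right)} \left(f{\left(-11 \right)} - 55\right) = 7 \left(\left(6 + \frac{1}{2 \left(-11\right)}\right) - 55\right) = 7 \left(\left(6 + \frac{1}{2} \left(- \frac{1}{11}\right)\right) - 55\right) = 7 \left(\left(6 - \frac{1}{22}\right) - 55\right) = 7 \left(\frac{131}{22} - 55\right) = 7 \left(- \frac{1079}{22}\right) = - \frac{7553}{22}$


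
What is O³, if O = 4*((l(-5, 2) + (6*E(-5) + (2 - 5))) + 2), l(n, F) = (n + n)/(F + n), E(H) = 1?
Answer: 1000000/27 ≈ 37037.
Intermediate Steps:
l(n, F) = 2*n/(F + n) (l(n, F) = (2*n)/(F + n) = 2*n/(F + n))
O = 100/3 (O = 4*((2*(-5)/(2 - 5) + (6*1 + (2 - 5))) + 2) = 4*((2*(-5)/(-3) + (6 - 3)) + 2) = 4*((2*(-5)*(-⅓) + 3) + 2) = 4*((10/3 + 3) + 2) = 4*(19/3 + 2) = 4*(25/3) = 100/3 ≈ 33.333)
O³ = (100/3)³ = 1000000/27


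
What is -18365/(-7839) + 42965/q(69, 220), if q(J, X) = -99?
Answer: -37220500/86229 ≈ -431.65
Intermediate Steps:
-18365/(-7839) + 42965/q(69, 220) = -18365/(-7839) + 42965/(-99) = -18365*(-1/7839) + 42965*(-1/99) = 18365/7839 - 42965/99 = -37220500/86229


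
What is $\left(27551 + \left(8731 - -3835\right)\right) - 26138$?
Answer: $13979$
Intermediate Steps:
$\left(27551 + \left(8731 - -3835\right)\right) - 26138 = \left(27551 + \left(8731 + 3835\right)\right) - 26138 = \left(27551 + 12566\right) - 26138 = 40117 - 26138 = 13979$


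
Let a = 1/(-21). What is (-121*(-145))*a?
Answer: -17545/21 ≈ -835.48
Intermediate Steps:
a = -1/21 ≈ -0.047619
(-121*(-145))*a = -121*(-145)*(-1/21) = 17545*(-1/21) = -17545/21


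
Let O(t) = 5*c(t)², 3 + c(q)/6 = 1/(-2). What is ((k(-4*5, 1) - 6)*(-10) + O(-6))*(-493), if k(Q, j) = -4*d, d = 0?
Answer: -1116645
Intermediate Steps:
c(q) = -21 (c(q) = -18 + 6/(-2) = -18 + 6*(-½) = -18 - 3 = -21)
k(Q, j) = 0 (k(Q, j) = -4*0 = 0)
O(t) = 2205 (O(t) = 5*(-21)² = 5*441 = 2205)
((k(-4*5, 1) - 6)*(-10) + O(-6))*(-493) = ((0 - 6)*(-10) + 2205)*(-493) = (-6*(-10) + 2205)*(-493) = (60 + 2205)*(-493) = 2265*(-493) = -1116645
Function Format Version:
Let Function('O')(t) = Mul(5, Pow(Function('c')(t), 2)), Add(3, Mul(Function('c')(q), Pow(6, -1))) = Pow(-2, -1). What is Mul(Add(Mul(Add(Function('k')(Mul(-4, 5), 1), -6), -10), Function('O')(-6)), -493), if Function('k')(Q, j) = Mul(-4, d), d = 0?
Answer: -1116645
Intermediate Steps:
Function('c')(q) = -21 (Function('c')(q) = Add(-18, Mul(6, Pow(-2, -1))) = Add(-18, Mul(6, Rational(-1, 2))) = Add(-18, -3) = -21)
Function('k')(Q, j) = 0 (Function('k')(Q, j) = Mul(-4, 0) = 0)
Function('O')(t) = 2205 (Function('O')(t) = Mul(5, Pow(-21, 2)) = Mul(5, 441) = 2205)
Mul(Add(Mul(Add(Function('k')(Mul(-4, 5), 1), -6), -10), Function('O')(-6)), -493) = Mul(Add(Mul(Add(0, -6), -10), 2205), -493) = Mul(Add(Mul(-6, -10), 2205), -493) = Mul(Add(60, 2205), -493) = Mul(2265, -493) = -1116645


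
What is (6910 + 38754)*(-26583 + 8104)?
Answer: -843825056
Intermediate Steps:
(6910 + 38754)*(-26583 + 8104) = 45664*(-18479) = -843825056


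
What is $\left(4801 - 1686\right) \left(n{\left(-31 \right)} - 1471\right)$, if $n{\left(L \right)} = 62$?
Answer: $-4389035$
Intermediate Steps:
$\left(4801 - 1686\right) \left(n{\left(-31 \right)} - 1471\right) = \left(4801 - 1686\right) \left(62 - 1471\right) = 3115 \left(62 + \left(-1529 + 58\right)\right) = 3115 \left(62 - 1471\right) = 3115 \left(-1409\right) = -4389035$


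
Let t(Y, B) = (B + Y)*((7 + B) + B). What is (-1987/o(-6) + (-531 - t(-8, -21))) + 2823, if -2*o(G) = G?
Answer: 1844/3 ≈ 614.67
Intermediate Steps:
o(G) = -G/2
t(Y, B) = (7 + 2*B)*(B + Y) (t(Y, B) = (B + Y)*(7 + 2*B) = (7 + 2*B)*(B + Y))
(-1987/o(-6) + (-531 - t(-8, -21))) + 2823 = (-1987/((-½*(-6))) + (-531 - (2*(-21)² + 7*(-21) + 7*(-8) + 2*(-21)*(-8)))) + 2823 = (-1987/3 + (-531 - (2*441 - 147 - 56 + 336))) + 2823 = (-1987*⅓ + (-531 - (882 - 147 - 56 + 336))) + 2823 = (-1987/3 + (-531 - 1*1015)) + 2823 = (-1987/3 + (-531 - 1015)) + 2823 = (-1987/3 - 1546) + 2823 = -6625/3 + 2823 = 1844/3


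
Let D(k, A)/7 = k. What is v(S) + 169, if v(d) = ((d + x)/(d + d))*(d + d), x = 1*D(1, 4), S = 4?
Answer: 180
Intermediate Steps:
D(k, A) = 7*k
x = 7 (x = 1*(7*1) = 1*7 = 7)
v(d) = 7 + d (v(d) = ((d + 7)/(d + d))*(d + d) = ((7 + d)/((2*d)))*(2*d) = ((7 + d)*(1/(2*d)))*(2*d) = ((7 + d)/(2*d))*(2*d) = 7 + d)
v(S) + 169 = (7 + 4) + 169 = 11 + 169 = 180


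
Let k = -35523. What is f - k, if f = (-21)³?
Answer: 26262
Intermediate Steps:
f = -9261
f - k = -9261 - 1*(-35523) = -9261 + 35523 = 26262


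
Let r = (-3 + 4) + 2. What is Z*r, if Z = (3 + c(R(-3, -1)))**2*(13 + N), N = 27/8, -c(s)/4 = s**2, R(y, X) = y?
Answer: 427977/8 ≈ 53497.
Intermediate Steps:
c(s) = -4*s**2
N = 27/8 (N = 27*(1/8) = 27/8 ≈ 3.3750)
r = 3 (r = 1 + 2 = 3)
Z = 142659/8 (Z = (3 - 4*(-3)**2)**2*(13 + 27/8) = (3 - 4*9)**2*(131/8) = (3 - 36)**2*(131/8) = (-33)**2*(131/8) = 1089*(131/8) = 142659/8 ≈ 17832.)
Z*r = (142659/8)*3 = 427977/8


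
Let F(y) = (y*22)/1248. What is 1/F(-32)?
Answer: -39/22 ≈ -1.7727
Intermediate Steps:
F(y) = 11*y/624 (F(y) = (22*y)*(1/1248) = 11*y/624)
1/F(-32) = 1/((11/624)*(-32)) = 1/(-22/39) = -39/22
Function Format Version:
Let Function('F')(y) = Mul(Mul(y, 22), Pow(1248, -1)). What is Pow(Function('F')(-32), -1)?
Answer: Rational(-39, 22) ≈ -1.7727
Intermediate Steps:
Function('F')(y) = Mul(Rational(11, 624), y) (Function('F')(y) = Mul(Mul(22, y), Rational(1, 1248)) = Mul(Rational(11, 624), y))
Pow(Function('F')(-32), -1) = Pow(Mul(Rational(11, 624), -32), -1) = Pow(Rational(-22, 39), -1) = Rational(-39, 22)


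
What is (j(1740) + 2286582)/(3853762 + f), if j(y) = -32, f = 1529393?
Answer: 457310/1076631 ≈ 0.42476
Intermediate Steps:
(j(1740) + 2286582)/(3853762 + f) = (-32 + 2286582)/(3853762 + 1529393) = 2286550/5383155 = 2286550*(1/5383155) = 457310/1076631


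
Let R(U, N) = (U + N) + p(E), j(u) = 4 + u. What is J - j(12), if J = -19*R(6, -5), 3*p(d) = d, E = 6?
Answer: -73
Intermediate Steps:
p(d) = d/3
R(U, N) = 2 + N + U (R(U, N) = (U + N) + (⅓)*6 = (N + U) + 2 = 2 + N + U)
J = -57 (J = -19*(2 - 5 + 6) = -19*3 = -57)
J - j(12) = -57 - (4 + 12) = -57 - 1*16 = -57 - 16 = -73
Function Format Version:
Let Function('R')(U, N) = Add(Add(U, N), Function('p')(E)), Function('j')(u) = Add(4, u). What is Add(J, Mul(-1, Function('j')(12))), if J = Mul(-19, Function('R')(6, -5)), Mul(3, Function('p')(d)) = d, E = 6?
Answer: -73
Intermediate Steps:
Function('p')(d) = Mul(Rational(1, 3), d)
Function('R')(U, N) = Add(2, N, U) (Function('R')(U, N) = Add(Add(U, N), Mul(Rational(1, 3), 6)) = Add(Add(N, U), 2) = Add(2, N, U))
J = -57 (J = Mul(-19, Add(2, -5, 6)) = Mul(-19, 3) = -57)
Add(J, Mul(-1, Function('j')(12))) = Add(-57, Mul(-1, Add(4, 12))) = Add(-57, Mul(-1, 16)) = Add(-57, -16) = -73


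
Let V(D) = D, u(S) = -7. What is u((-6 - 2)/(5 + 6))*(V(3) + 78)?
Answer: -567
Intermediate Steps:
u((-6 - 2)/(5 + 6))*(V(3) + 78) = -7*(3 + 78) = -7*81 = -567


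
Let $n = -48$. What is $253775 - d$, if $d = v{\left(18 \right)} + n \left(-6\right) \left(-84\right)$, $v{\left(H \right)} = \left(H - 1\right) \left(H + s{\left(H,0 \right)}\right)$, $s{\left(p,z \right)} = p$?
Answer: $277355$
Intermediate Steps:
$v{\left(H \right)} = 2 H \left(-1 + H\right)$ ($v{\left(H \right)} = \left(H - 1\right) \left(H + H\right) = \left(-1 + H\right) 2 H = 2 H \left(-1 + H\right)$)
$d = -23580$ ($d = 2 \cdot 18 \left(-1 + 18\right) + \left(-48\right) \left(-6\right) \left(-84\right) = 2 \cdot 18 \cdot 17 + 288 \left(-84\right) = 612 - 24192 = -23580$)
$253775 - d = 253775 - -23580 = 253775 + 23580 = 277355$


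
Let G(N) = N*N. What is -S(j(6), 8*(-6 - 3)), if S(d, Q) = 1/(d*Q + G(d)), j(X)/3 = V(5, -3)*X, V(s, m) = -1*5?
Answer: -1/14580 ≈ -6.8587e-5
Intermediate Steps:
V(s, m) = -5
j(X) = -15*X (j(X) = 3*(-5*X) = -15*X)
G(N) = N²
S(d, Q) = 1/(d² + Q*d) (S(d, Q) = 1/(d*Q + d²) = 1/(Q*d + d²) = 1/(d² + Q*d))
-S(j(6), 8*(-6 - 3)) = -1/(((-15*6))*(8*(-6 - 3) - 15*6)) = -1/((-90)*(8*(-9) - 90)) = -(-1)/(90*(-72 - 90)) = -(-1)/(90*(-162)) = -(-1)*(-1)/(90*162) = -1*1/14580 = -1/14580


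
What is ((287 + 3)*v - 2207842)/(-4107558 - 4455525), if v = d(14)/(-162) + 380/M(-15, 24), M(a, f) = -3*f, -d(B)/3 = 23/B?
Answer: 835139491/3236845374 ≈ 0.25801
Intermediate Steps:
d(B) = -69/B
v = -3967/756 (v = -69/14/(-162) + 380/((-3*24)) = -69*1/14*(-1/162) + 380/(-72) = -69/14*(-1/162) + 380*(-1/72) = 23/756 - 95/18 = -3967/756 ≈ -5.2474)
((287 + 3)*v - 2207842)/(-4107558 - 4455525) = ((287 + 3)*(-3967/756) - 2207842)/(-4107558 - 4455525) = (290*(-3967/756) - 2207842)/(-8563083) = (-575215/378 - 2207842)*(-1/8563083) = -835139491/378*(-1/8563083) = 835139491/3236845374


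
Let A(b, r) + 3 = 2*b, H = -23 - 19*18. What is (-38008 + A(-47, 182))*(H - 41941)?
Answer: 1612070130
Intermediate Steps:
H = -365 (H = -23 - 342 = -365)
A(b, r) = -3 + 2*b
(-38008 + A(-47, 182))*(H - 41941) = (-38008 + (-3 + 2*(-47)))*(-365 - 41941) = (-38008 + (-3 - 94))*(-42306) = (-38008 - 97)*(-42306) = -38105*(-42306) = 1612070130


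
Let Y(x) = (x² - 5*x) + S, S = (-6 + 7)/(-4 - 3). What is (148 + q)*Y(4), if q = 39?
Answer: -5423/7 ≈ -774.71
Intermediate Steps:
S = -⅐ (S = 1/(-7) = 1*(-⅐) = -⅐ ≈ -0.14286)
Y(x) = -⅐ + x² - 5*x (Y(x) = (x² - 5*x) - ⅐ = -⅐ + x² - 5*x)
(148 + q)*Y(4) = (148 + 39)*(-⅐ + 4² - 5*4) = 187*(-⅐ + 16 - 20) = 187*(-29/7) = -5423/7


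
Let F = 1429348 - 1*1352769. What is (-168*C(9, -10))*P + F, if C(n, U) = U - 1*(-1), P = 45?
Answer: 144619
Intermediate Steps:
C(n, U) = 1 + U (C(n, U) = U + 1 = 1 + U)
F = 76579 (F = 1429348 - 1352769 = 76579)
(-168*C(9, -10))*P + F = -168*(1 - 10)*45 + 76579 = -168*(-9)*45 + 76579 = 1512*45 + 76579 = 68040 + 76579 = 144619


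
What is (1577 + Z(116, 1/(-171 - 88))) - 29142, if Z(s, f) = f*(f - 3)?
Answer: -1849086987/67081 ≈ -27565.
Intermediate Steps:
Z(s, f) = f*(-3 + f)
(1577 + Z(116, 1/(-171 - 88))) - 29142 = (1577 + (-3 + 1/(-171 - 88))/(-171 - 88)) - 29142 = (1577 + (-3 + 1/(-259))/(-259)) - 29142 = (1577 - (-3 - 1/259)/259) - 29142 = (1577 - 1/259*(-778/259)) - 29142 = (1577 + 778/67081) - 29142 = 105787515/67081 - 29142 = -1849086987/67081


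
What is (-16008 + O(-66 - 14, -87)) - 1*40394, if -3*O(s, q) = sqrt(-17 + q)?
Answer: -56402 - 2*I*sqrt(26)/3 ≈ -56402.0 - 3.3993*I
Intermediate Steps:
O(s, q) = -sqrt(-17 + q)/3
(-16008 + O(-66 - 14, -87)) - 1*40394 = (-16008 - sqrt(-17 - 87)/3) - 1*40394 = (-16008 - 2*I*sqrt(26)/3) - 40394 = -56402 - 2*I*sqrt(26)/3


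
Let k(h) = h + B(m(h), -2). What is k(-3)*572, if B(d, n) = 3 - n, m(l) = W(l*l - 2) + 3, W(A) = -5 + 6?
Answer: 1144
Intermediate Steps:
W(A) = 1
m(l) = 4 (m(l) = 1 + 3 = 4)
k(h) = 5 + h (k(h) = h + (3 - 1*(-2)) = h + (3 + 2) = h + 5 = 5 + h)
k(-3)*572 = (5 - 3)*572 = 2*572 = 1144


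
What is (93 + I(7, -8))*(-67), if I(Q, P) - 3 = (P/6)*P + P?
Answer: -19832/3 ≈ -6610.7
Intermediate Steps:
I(Q, P) = 3 + P + P²/6 (I(Q, P) = 3 + ((P/6)*P + P) = 3 + (P²/6 + P) = 3 + (P + P²/6) = 3 + P + P²/6)
(93 + I(7, -8))*(-67) = (93 + (3 - 8 + (⅙)*(-8)²))*(-67) = (93 + (3 - 8 + (⅙)*64))*(-67) = (93 + (3 - 8 + 32/3))*(-67) = (93 + 17/3)*(-67) = (296/3)*(-67) = -19832/3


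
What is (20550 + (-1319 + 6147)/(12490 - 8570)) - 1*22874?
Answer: -2276313/980 ≈ -2322.8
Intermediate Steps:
(20550 + (-1319 + 6147)/(12490 - 8570)) - 1*22874 = (20550 + 4828/3920) - 22874 = (20550 + 4828*(1/3920)) - 22874 = (20550 + 1207/980) - 22874 = 20140207/980 - 22874 = -2276313/980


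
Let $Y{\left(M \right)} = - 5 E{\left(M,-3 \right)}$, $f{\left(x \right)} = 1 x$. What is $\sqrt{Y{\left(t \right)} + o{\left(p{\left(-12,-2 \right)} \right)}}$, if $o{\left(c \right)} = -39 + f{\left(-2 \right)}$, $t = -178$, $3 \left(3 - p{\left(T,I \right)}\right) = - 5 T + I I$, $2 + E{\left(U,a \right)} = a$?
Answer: $4 i \approx 4.0 i$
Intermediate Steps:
$f{\left(x \right)} = x$
$E{\left(U,a \right)} = -2 + a$
$p{\left(T,I \right)} = 3 - \frac{I^{2}}{3} + \frac{5 T}{3}$ ($p{\left(T,I \right)} = 3 - \frac{- 5 T + I I}{3} = 3 - \frac{- 5 T + I^{2}}{3} = 3 - \frac{I^{2} - 5 T}{3} = 3 - \left(- \frac{5 T}{3} + \frac{I^{2}}{3}\right) = 3 - \frac{I^{2}}{3} + \frac{5 T}{3}$)
$Y{\left(M \right)} = 25$ ($Y{\left(M \right)} = - 5 \left(-2 - 3\right) = \left(-5\right) \left(-5\right) = 25$)
$o{\left(c \right)} = -41$ ($o{\left(c \right)} = -39 - 2 = -41$)
$\sqrt{Y{\left(t \right)} + o{\left(p{\left(-12,-2 \right)} \right)}} = \sqrt{25 - 41} = \sqrt{-16} = 4 i$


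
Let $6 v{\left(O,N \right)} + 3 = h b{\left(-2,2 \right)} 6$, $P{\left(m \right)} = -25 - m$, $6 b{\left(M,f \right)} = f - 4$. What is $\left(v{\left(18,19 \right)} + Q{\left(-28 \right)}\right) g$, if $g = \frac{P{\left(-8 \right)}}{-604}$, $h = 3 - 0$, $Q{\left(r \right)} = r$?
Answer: $- \frac{1003}{1208} \approx -0.8303$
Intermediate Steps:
$h = 3$ ($h = 3 + 0 = 3$)
$b{\left(M,f \right)} = - \frac{2}{3} + \frac{f}{6}$ ($b{\left(M,f \right)} = \frac{f - 4}{6} = \frac{-4 + f}{6} = - \frac{2}{3} + \frac{f}{6}$)
$v{\left(O,N \right)} = - \frac{3}{2}$ ($v{\left(O,N \right)} = - \frac{1}{2} + \frac{3 \left(- \frac{2}{3} + \frac{1}{6} \cdot 2\right) 6}{6} = - \frac{1}{2} + \frac{3 \left(- \frac{2}{3} + \frac{1}{3}\right) 6}{6} = - \frac{1}{2} + \frac{3 \left(- \frac{1}{3}\right) 6}{6} = - \frac{1}{2} + \frac{\left(-1\right) 6}{6} = - \frac{1}{2} + \frac{1}{6} \left(-6\right) = - \frac{1}{2} - 1 = - \frac{3}{2}$)
$g = \frac{17}{604}$ ($g = \frac{-25 - -8}{-604} = \left(-25 + 8\right) \left(- \frac{1}{604}\right) = \left(-17\right) \left(- \frac{1}{604}\right) = \frac{17}{604} \approx 0.028146$)
$\left(v{\left(18,19 \right)} + Q{\left(-28 \right)}\right) g = \left(- \frac{3}{2} - 28\right) \frac{17}{604} = \left(- \frac{59}{2}\right) \frac{17}{604} = - \frac{1003}{1208}$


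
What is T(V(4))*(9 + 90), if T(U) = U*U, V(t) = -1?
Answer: 99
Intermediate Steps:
T(U) = U²
T(V(4))*(9 + 90) = (-1)²*(9 + 90) = 1*99 = 99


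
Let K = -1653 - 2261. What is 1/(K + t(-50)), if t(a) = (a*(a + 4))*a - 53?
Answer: -1/118967 ≈ -8.4057e-6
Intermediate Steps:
K = -3914
t(a) = -53 + a²*(4 + a) (t(a) = (a*(4 + a))*a - 53 = a²*(4 + a) - 53 = -53 + a²*(4 + a))
1/(K + t(-50)) = 1/(-3914 + (-53 + (-50)³ + 4*(-50)²)) = 1/(-3914 + (-53 - 125000 + 4*2500)) = 1/(-3914 + (-53 - 125000 + 10000)) = 1/(-3914 - 115053) = 1/(-118967) = -1/118967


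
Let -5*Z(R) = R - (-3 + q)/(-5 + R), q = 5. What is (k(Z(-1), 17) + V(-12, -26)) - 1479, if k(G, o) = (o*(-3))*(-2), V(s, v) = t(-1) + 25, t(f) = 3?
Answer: -1349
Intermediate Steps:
V(s, v) = 28 (V(s, v) = 3 + 25 = 28)
Z(R) = -R/5 + 2/(5*(-5 + R)) (Z(R) = -(R - (-3 + 5)/(-5 + R))/5 = -(R - 2/(-5 + R))/5 = -R/5 + 2/(5*(-5 + R)))
k(G, o) = 6*o (k(G, o) = -3*o*(-2) = 6*o)
(k(Z(-1), 17) + V(-12, -26)) - 1479 = (6*17 + 28) - 1479 = (102 + 28) - 1479 = 130 - 1479 = -1349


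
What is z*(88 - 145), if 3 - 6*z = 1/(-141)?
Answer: -4028/141 ≈ -28.567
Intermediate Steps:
z = 212/423 (z = 1/2 - 1/6/(-141) = 1/2 - 1/6*(-1/141) = 1/2 + 1/846 = 212/423 ≈ 0.50118)
z*(88 - 145) = 212*(88 - 145)/423 = (212/423)*(-57) = -4028/141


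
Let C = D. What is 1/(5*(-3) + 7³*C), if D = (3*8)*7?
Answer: 1/57609 ≈ 1.7358e-5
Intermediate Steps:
D = 168 (D = 24*7 = 168)
C = 168
1/(5*(-3) + 7³*C) = 1/(5*(-3) + 7³*168) = 1/(-15 + 343*168) = 1/(-15 + 57624) = 1/57609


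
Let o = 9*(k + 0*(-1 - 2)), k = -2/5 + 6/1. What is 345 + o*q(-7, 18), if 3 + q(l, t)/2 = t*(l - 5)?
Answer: -108651/5 ≈ -21730.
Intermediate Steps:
q(l, t) = -6 + 2*t*(-5 + l) (q(l, t) = -6 + 2*(t*(l - 5)) = -6 + 2*(t*(-5 + l)) = -6 + 2*t*(-5 + l))
k = 28/5 (k = -2*⅕ + 6*1 = -⅖ + 6 = 28/5 ≈ 5.6000)
o = 252/5 (o = 9*(28/5 + 0*(-1 - 2)) = 9*(28/5 + 0*(-3)) = 9*(28/5 + 0) = 9*(28/5) = 252/5 ≈ 50.400)
345 + o*q(-7, 18) = 345 + 252*(-6 - 10*18 + 2*(-7)*18)/5 = 345 + 252*(-6 - 180 - 252)/5 = 345 + (252/5)*(-438) = 345 - 110376/5 = -108651/5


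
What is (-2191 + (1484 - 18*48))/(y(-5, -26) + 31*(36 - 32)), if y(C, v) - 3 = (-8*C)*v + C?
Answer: 1571/918 ≈ 1.7113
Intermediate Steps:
y(C, v) = 3 + C - 8*C*v (y(C, v) = 3 + ((-8*C)*v + C) = 3 + (-8*C*v + C) = 3 + (C - 8*C*v) = 3 + C - 8*C*v)
(-2191 + (1484 - 18*48))/(y(-5, -26) + 31*(36 - 32)) = (-2191 + (1484 - 18*48))/((3 - 5 - 8*(-5)*(-26)) + 31*(36 - 32)) = (-2191 + (1484 - 1*864))/((3 - 5 - 1040) + 31*4) = (-2191 + (1484 - 864))/(-1042 + 124) = (-2191 + 620)/(-918) = -1571*(-1/918) = 1571/918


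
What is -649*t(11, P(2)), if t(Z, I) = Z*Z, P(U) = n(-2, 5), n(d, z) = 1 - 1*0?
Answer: -78529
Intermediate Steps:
n(d, z) = 1 (n(d, z) = 1 + 0 = 1)
P(U) = 1
t(Z, I) = Z**2
-649*t(11, P(2)) = -649*11**2 = -649*121 = -78529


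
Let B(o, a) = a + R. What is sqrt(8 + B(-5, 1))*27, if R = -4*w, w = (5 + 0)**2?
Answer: 27*I*sqrt(91) ≈ 257.56*I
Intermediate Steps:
w = 25 (w = 5**2 = 25)
R = -100 (R = -4*25 = -100)
B(o, a) = -100 + a (B(o, a) = a - 100 = -100 + a)
sqrt(8 + B(-5, 1))*27 = sqrt(8 + (-100 + 1))*27 = sqrt(8 - 99)*27 = sqrt(-91)*27 = (I*sqrt(91))*27 = 27*I*sqrt(91)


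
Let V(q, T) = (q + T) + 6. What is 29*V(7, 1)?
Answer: 406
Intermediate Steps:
V(q, T) = 6 + T + q (V(q, T) = (T + q) + 6 = 6 + T + q)
29*V(7, 1) = 29*(6 + 1 + 7) = 29*14 = 406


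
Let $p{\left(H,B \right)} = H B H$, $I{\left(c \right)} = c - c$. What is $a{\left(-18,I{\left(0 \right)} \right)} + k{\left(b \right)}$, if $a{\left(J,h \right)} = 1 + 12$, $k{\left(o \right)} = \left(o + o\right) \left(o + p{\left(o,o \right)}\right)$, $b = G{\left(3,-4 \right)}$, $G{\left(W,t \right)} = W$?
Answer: $193$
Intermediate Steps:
$I{\left(c \right)} = 0$
$b = 3$
$p{\left(H,B \right)} = B H^{2}$ ($p{\left(H,B \right)} = B H H = B H^{2}$)
$k{\left(o \right)} = 2 o \left(o + o^{3}\right)$ ($k{\left(o \right)} = \left(o + o\right) \left(o + o o^{2}\right) = 2 o \left(o + o^{3}\right)$)
$a{\left(J,h \right)} = 13$
$a{\left(-18,I{\left(0 \right)} \right)} + k{\left(b \right)} = 13 + 2 \cdot 3^{2} \left(1 + 3^{2}\right) = 13 + 2 \cdot 9 \left(1 + 9\right) = 13 + 2 \cdot 9 \cdot 10 = 13 + 180 = 193$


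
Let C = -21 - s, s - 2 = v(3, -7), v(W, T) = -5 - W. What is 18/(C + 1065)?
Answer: 3/175 ≈ 0.017143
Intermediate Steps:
s = -6 (s = 2 + (-5 - 1*3) = 2 + (-5 - 3) = 2 - 8 = -6)
C = -15 (C = -21 - 1*(-6) = -21 + 6 = -15)
18/(C + 1065) = 18/(-15 + 1065) = 18/1050 = 18*(1/1050) = 3/175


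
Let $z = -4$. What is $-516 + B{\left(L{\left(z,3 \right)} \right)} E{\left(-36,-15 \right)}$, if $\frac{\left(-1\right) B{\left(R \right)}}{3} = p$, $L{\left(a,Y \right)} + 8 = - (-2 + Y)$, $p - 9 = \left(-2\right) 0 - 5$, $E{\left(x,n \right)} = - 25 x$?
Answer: $-11316$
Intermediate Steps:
$p = 4$ ($p = 9 - 5 = 4$)
$L{\left(a,Y \right)} = -6 - Y$ ($L{\left(a,Y \right)} = -8 - \left(-2 + Y\right) = -6 - Y$)
$B{\left(R \right)} = -12$ ($B{\left(R \right)} = \left(-3\right) 4 = -12$)
$-516 + B{\left(L{\left(z,3 \right)} \right)} E{\left(-36,-15 \right)} = -516 - 12 \left(\left(-25\right) \left(-36\right)\right) = -516 - 10800 = -11316$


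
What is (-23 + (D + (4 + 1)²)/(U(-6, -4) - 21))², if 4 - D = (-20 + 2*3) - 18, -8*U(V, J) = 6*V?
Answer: 776161/1089 ≈ 712.73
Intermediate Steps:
U(V, J) = -3*V/4
D = 36 (D = 4 - ((-20 + 2*3) - 18) = 4 - ((-20 + 6) - 18) = 4 - (-14 - 18) = 4 - 1*(-32) = 4 + 32 = 36)
(-23 + (D + (4 + 1)²)/(U(-6, -4) - 21))² = (-23 + (36 + (4 + 1)²)/(-¾*(-6) - 21))² = (-23 + (36 + 5²)/(9/2 - 21))² = (-23 + (36 + 25)/(-33/2))² = (-23 + 61*(-2/33))² = (-23 - 122/33)² = (-881/33)² = 776161/1089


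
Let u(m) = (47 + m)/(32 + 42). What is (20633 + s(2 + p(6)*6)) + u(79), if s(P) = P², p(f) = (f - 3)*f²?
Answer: 16395984/37 ≈ 4.4313e+5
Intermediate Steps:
p(f) = f²*(-3 + f) (p(f) = (-3 + f)*f² = f²*(-3 + f))
u(m) = 47/74 + m/74 (u(m) = (47 + m)/74 = (47 + m)*(1/74) = 47/74 + m/74)
(20633 + s(2 + p(6)*6)) + u(79) = (20633 + (2 + (6²*(-3 + 6))*6)²) + (47/74 + (1/74)*79) = (20633 + (2 + (36*3)*6)²) + (47/74 + 79/74) = (20633 + (2 + 108*6)²) + 63/37 = (20633 + (2 + 648)²) + 63/37 = (20633 + 650²) + 63/37 = (20633 + 422500) + 63/37 = 443133 + 63/37 = 16395984/37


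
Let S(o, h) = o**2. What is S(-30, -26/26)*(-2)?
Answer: -1800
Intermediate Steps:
S(-30, -26/26)*(-2) = (-30)**2*(-2) = 900*(-2) = -1800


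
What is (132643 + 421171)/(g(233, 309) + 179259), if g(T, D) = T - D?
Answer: 553814/179183 ≈ 3.0908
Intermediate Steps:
(132643 + 421171)/(g(233, 309) + 179259) = (132643 + 421171)/((233 - 1*309) + 179259) = 553814/((233 - 309) + 179259) = 553814/(-76 + 179259) = 553814/179183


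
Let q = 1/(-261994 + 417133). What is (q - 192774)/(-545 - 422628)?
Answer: 29906765585/65650636047 ≈ 0.45554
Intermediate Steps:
q = 1/155139 ≈ 6.4458e-6
(q - 192774)/(-545 - 422628) = (1/155139 - 192774)/(-545 - 422628) = -29906765585/155139/(-423173) = -29906765585/155139*(-1/423173) = 29906765585/65650636047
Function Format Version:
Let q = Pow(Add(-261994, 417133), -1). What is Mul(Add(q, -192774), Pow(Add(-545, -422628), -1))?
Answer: Rational(29906765585, 65650636047) ≈ 0.45554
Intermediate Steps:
q = Rational(1, 155139) (q = Pow(155139, -1) = Rational(1, 155139) ≈ 6.4458e-6)
Mul(Add(q, -192774), Pow(Add(-545, -422628), -1)) = Mul(Add(Rational(1, 155139), -192774), Pow(Add(-545, -422628), -1)) = Mul(Rational(-29906765585, 155139), Pow(-423173, -1)) = Mul(Rational(-29906765585, 155139), Rational(-1, 423173)) = Rational(29906765585, 65650636047)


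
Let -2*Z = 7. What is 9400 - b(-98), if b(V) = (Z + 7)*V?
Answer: 9743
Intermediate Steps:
Z = -7/2 (Z = -½*7 = -7/2 ≈ -3.5000)
b(V) = 7*V/2 (b(V) = (-7/2 + 7)*V = 7*V/2)
9400 - b(-98) = 9400 - 7*(-98)/2 = 9400 - 1*(-343) = 9400 + 343 = 9743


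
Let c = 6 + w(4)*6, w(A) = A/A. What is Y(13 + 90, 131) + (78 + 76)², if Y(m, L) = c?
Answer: 23728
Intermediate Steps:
w(A) = 1
c = 12 (c = 6 + 1*6 = 6 + 6 = 12)
Y(m, L) = 12
Y(13 + 90, 131) + (78 + 76)² = 12 + (78 + 76)² = 12 + 154² = 12 + 23716 = 23728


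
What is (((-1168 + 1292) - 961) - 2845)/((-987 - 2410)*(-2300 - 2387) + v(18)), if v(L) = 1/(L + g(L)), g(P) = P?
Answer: -132552/573182605 ≈ -0.00023126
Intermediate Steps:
v(L) = 1/(2*L) (v(L) = 1/(L + L) = 1/(2*L))
(((-1168 + 1292) - 961) - 2845)/((-987 - 2410)*(-2300 - 2387) + v(18)) = (((-1168 + 1292) - 961) - 2845)/((-987 - 2410)*(-2300 - 2387) + (½)/18) = ((124 - 961) - 2845)/(-3397*(-4687) + (½)*(1/18)) = (-837 - 2845)/(15921739 + 1/36) = -3682/573182605/36 = -3682*36/573182605 = -132552/573182605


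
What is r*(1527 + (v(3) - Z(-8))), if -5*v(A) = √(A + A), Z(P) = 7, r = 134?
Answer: 203680 - 134*√6/5 ≈ 2.0361e+5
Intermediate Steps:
v(A) = -√2*√A/5 (v(A) = -√(A + A)/5 = -√2*√A/5)
r*(1527 + (v(3) - Z(-8))) = 134*(1527 + (-√2*√3/5 - 1*7)) = 134*(1527 + (-√6/5 - 7)) = 134*(1527 + (-7 - √6/5)) = 134*(1520 - √6/5) = 203680 - 134*√6/5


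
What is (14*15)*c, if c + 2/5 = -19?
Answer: -4074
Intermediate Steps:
c = -97/5 (c = -⅖ - 19 = -97/5 ≈ -19.400)
(14*15)*c = (14*15)*(-97/5) = 210*(-97/5) = -4074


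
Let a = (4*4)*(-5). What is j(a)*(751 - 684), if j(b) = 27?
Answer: 1809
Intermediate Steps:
a = -80 (a = 16*(-5) = -80)
j(a)*(751 - 684) = 27*(751 - 684) = 27*67 = 1809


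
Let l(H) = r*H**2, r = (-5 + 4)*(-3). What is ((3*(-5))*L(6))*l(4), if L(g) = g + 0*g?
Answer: -4320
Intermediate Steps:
r = 3 (r = -1*(-3) = 3)
l(H) = 3*H**2
L(g) = g (L(g) = g + 0 = g)
((3*(-5))*L(6))*l(4) = ((3*(-5))*6)*(3*4**2) = (-15*6)*(3*16) = -90*48 = -4320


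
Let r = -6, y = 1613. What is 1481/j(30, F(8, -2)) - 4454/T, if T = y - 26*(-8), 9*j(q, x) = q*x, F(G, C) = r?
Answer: -2785981/36420 ≈ -76.496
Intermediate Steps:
F(G, C) = -6
j(q, x) = q*x/9 (j(q, x) = (q*x)/9 = q*x/9)
T = 1821 (T = 1613 - 26*(-8) = 1613 + 208 = 1821)
1481/j(30, F(8, -2)) - 4454/T = 1481/(((1/9)*30*(-6))) - 4454/1821 = 1481/(-20) - 4454*1/1821 = 1481*(-1/20) - 4454/1821 = -1481/20 - 4454/1821 = -2785981/36420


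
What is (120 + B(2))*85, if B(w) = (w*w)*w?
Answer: 10880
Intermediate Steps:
B(w) = w³ (B(w) = w²*w = w³)
(120 + B(2))*85 = (120 + 2³)*85 = (120 + 8)*85 = 128*85 = 10880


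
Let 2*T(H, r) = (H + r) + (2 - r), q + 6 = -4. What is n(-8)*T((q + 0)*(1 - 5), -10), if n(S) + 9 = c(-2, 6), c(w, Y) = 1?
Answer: -168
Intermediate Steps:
n(S) = -8 (n(S) = -9 + 1 = -8)
q = -10 (q = -6 - 4 = -10)
T(H, r) = 1 + H/2 (T(H, r) = ((H + r) + (2 - r))/2 = (2 + H)/2 = 1 + H/2)
n(-8)*T((q + 0)*(1 - 5), -10) = -8*(1 + ((-10 + 0)*(1 - 5))/2) = -8*(1 + (-10*(-4))/2) = -8*(1 + (½)*40) = -8*(1 + 20) = -8*21 = -168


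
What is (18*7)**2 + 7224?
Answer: 23100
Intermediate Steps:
(18*7)**2 + 7224 = 126**2 + 7224 = 15876 + 7224 = 23100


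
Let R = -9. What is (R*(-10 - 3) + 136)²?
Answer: 64009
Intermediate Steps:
(R*(-10 - 3) + 136)² = (-9*(-10 - 3) + 136)² = (-9*(-13) + 136)² = (117 + 136)² = 253² = 64009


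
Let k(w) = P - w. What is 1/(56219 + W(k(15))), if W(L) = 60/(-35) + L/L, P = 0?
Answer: 7/393528 ≈ 1.7788e-5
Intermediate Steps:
k(w) = -w (k(w) = 0 - w = -w)
W(L) = -5/7 (W(L) = 60*(-1/35) + 1 = -12/7 + 1 = -5/7)
1/(56219 + W(k(15))) = 1/(56219 - 5/7) = 1/(393528/7) = 7/393528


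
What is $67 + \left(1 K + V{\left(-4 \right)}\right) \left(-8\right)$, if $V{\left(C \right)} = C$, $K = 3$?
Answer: $75$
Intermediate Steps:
$67 + \left(1 K + V{\left(-4 \right)}\right) \left(-8\right) = 67 + \left(1 \cdot 3 - 4\right) \left(-8\right) = 67 + \left(3 - 4\right) \left(-8\right) = 67 - -8 = 67 + 8 = 75$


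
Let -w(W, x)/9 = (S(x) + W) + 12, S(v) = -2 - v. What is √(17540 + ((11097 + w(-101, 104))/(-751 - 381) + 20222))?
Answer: √3023411539/283 ≈ 194.30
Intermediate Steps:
w(W, x) = -90 - 9*W + 9*x (w(W, x) = -9*(((-2 - x) + W) + 12) = -9*((-2 + W - x) + 12) = -9*(10 + W - x) = -90 - 9*W + 9*x)
√(17540 + ((11097 + w(-101, 104))/(-751 - 381) + 20222)) = √(17540 + ((11097 + (-90 - 9*(-101) + 9*104))/(-751 - 381) + 20222)) = √(17540 + ((11097 + (-90 + 909 + 936))/(-1132) + 20222)) = √(17540 + ((11097 + 1755)*(-1/1132) + 20222)) = √(17540 + (12852*(-1/1132) + 20222)) = √(17540 + (-3213/283 + 20222)) = √(17540 + 5719613/283) = √(10683433/283) = √3023411539/283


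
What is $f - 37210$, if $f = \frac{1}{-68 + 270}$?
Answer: $- \frac{7516419}{202} \approx -37210.0$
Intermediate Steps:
$f = \frac{1}{202} \approx 0.0049505$
$f - 37210 = \frac{1}{202} - 37210 = - \frac{7516419}{202}$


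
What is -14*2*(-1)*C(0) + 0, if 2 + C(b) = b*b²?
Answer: -56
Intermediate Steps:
C(b) = -2 + b³ (C(b) = -2 + b*b² = -2 + b³)
-14*2*(-1)*C(0) + 0 = -14*2*(-1)*(-2 + 0³) + 0 = -(-28)*(-2 + 0) + 0 = -(-28)*(-2) + 0 = -14*4 + 0 = -56 + 0 = -56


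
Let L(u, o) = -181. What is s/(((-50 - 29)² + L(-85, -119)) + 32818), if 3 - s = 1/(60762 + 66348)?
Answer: 381329/4941782580 ≈ 7.7164e-5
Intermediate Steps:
s = 381329/127110 (s = 3 - 1/(60762 + 66348) = 3 - 1/127110 = 381329/127110 ≈ 3.0000)
s/(((-50 - 29)² + L(-85, -119)) + 32818) = 381329/(127110*(((-50 - 29)² - 181) + 32818)) = 381329/(127110*(((-79)² - 181) + 32818)) = 381329/(127110*((6241 - 181) + 32818)) = 381329/(127110*(6060 + 32818)) = (381329/127110)/38878 = (381329/127110)*(1/38878) = 381329/4941782580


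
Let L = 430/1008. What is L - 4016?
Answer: -2023849/504 ≈ -4015.6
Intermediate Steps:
L = 215/504 (L = 430*(1/1008) = 215/504 ≈ 0.42659)
L - 4016 = 215/504 - 4016 = -2023849/504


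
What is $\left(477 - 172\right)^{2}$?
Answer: $93025$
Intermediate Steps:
$\left(477 - 172\right)^{2} = 305^{2} = 93025$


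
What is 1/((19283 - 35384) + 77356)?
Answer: 1/61255 ≈ 1.6325e-5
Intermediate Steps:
1/((19283 - 35384) + 77356) = 1/(-16101 + 77356) = 1/61255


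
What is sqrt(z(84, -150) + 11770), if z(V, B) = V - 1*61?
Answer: sqrt(11793) ≈ 108.60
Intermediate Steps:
z(V, B) = -61 + V (z(V, B) = V - 61 = -61 + V)
sqrt(z(84, -150) + 11770) = sqrt((-61 + 84) + 11770) = sqrt(23 + 11770) = sqrt(11793)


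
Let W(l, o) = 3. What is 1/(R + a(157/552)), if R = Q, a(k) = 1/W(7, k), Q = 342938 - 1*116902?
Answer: 3/678109 ≈ 4.4241e-6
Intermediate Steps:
Q = 226036 (Q = 342938 - 116902 = 226036)
a(k) = ⅓ (a(k) = 1/3 = ⅓)
R = 226036
1/(R + a(157/552)) = 1/(226036 + ⅓) = 1/(678109/3) = 3/678109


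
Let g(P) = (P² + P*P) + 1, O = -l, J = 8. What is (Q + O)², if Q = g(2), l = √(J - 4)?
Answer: 49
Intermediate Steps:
l = 2 (l = √(8 - 4) = √4 = 2)
O = -2 (O = -1*2 = -2)
g(P) = 1 + 2*P² (g(P) = (P² + P²) + 1 = 2*P² + 1 = 1 + 2*P²)
Q = 9 (Q = 1 + 2*2² = 1 + 2*4 = 1 + 8 = 9)
(Q + O)² = (9 - 2)² = 7² = 49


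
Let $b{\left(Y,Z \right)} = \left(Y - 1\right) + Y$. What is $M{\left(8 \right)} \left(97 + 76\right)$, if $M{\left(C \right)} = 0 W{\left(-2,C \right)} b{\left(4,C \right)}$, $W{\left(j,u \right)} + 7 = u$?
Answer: $0$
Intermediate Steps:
$b{\left(Y,Z \right)} = -1 + 2 Y$ ($b{\left(Y,Z \right)} = \left(-1 + Y\right) + Y = -1 + 2 Y$)
$W{\left(j,u \right)} = -7 + u$
$M{\left(C \right)} = 0$ ($M{\left(C \right)} = 0 \left(-7 + C\right) \left(-1 + 2 \cdot 4\right) = 0 \left(-1 + 8\right) = 0 \cdot 7 = 0$)
$M{\left(8 \right)} \left(97 + 76\right) = 0 \left(97 + 76\right) = 0 \cdot 173 = 0$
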